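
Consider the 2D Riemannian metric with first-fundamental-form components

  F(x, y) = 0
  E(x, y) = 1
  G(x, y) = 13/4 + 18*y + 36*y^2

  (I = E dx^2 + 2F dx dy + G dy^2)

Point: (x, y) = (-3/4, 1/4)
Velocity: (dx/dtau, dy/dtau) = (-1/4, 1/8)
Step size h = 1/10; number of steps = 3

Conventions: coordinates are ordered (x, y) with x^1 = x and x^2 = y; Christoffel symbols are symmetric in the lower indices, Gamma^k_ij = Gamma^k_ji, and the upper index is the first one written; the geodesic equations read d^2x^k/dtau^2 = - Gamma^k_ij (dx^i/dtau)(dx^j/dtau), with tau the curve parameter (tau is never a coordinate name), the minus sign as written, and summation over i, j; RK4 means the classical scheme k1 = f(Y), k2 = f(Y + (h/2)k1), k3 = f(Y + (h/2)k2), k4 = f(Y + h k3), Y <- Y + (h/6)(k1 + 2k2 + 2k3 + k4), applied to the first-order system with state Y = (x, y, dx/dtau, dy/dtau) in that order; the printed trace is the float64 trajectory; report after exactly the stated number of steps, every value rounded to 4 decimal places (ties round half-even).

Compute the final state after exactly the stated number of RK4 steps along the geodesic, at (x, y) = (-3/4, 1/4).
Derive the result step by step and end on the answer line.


f(Y) = (dx/dtau, dy/dtau, -Gamma^x_ij Y'^i Y'^j, -Gamma^y_ij Y'^i Y'^j) with the Gammas evaluated at the stage position; h = 0.100000; intermediate values shown to 6 dp
step 0: x = -0.7500, y = 0.2500, dx/dtau = -0.2500, dy/dtau = 0.1250
step 1:
  k1: at (x, y) = (-0.750000, 0.250000), (dx/dtau, dy/dtau) = (-0.250000, 0.125000); Gamma_xxx = 0.000000, Gamma_xxy = 0.000000, Gamma_xyy = 0.000000, Gamma_yxx = 0.000000, Gamma_yxy = 0.000000, Gamma_yyy = 1.800000; k1 = (-0.250000, 0.125000, 0.000000, -0.028125)
  k2: at (x, y) = (-0.762500, 0.256250), (dx/dtau, dy/dtau) = (-0.250000, 0.123594); Gamma_xxx = 0.000000, Gamma_xxy = 0.000000, Gamma_xyy = 0.000000, Gamma_yxx = 0.000000, Gamma_yxy = 0.000000, Gamma_yyy = 1.782151; k2 = (-0.250000, 0.123594, 0.000000, -0.027223)
  k3: at (x, y) = (-0.762500, 0.256180), (dx/dtau, dy/dtau) = (-0.250000, 0.123639); Gamma_xxx = 0.000000, Gamma_xxy = 0.000000, Gamma_xyy = 0.000000, Gamma_yxx = 0.000000, Gamma_yxy = 0.000000, Gamma_yyy = 1.782350; k3 = (-0.250000, 0.123639, 0.000000, -0.027246)
  k4: at (x, y) = (-0.775000, 0.262364), (dx/dtau, dy/dtau) = (-0.250000, 0.122275); Gamma_xxx = 0.000000, Gamma_xxy = 0.000000, Gamma_xyy = 0.000000, Gamma_yxx = 0.000000, Gamma_yxy = 0.000000, Gamma_yyy = 1.764979; k4 = (-0.250000, 0.122275, 0.000000, -0.026389)
  Y <- Y + (h/6)(k1 + 2k2 + 2k3 + k4): x = -0.7750, y = 0.2624, dx/dtau = -0.2500, dy/dtau = 0.1223
step 2:
  k1: at (x, y) = (-0.775000, 0.262362), (dx/dtau, dy/dtau) = (-0.250000, 0.122276); Gamma_xxx = 0.000000, Gamma_xxy = 0.000000, Gamma_xyy = 0.000000, Gamma_yxx = 0.000000, Gamma_yxy = 0.000000, Gamma_yyy = 1.764984; k1 = (-0.250000, 0.122276, 0.000000, -0.026389)
  k2: at (x, y) = (-0.787500, 0.268476), (dx/dtau, dy/dtau) = (-0.250000, 0.120956); Gamma_xxx = 0.000000, Gamma_xxy = 0.000000, Gamma_xyy = 0.000000, Gamma_yxx = 0.000000, Gamma_yxy = 0.000000, Gamma_yyy = 1.748093; k2 = (-0.250000, 0.120956, 0.000000, -0.025575)
  k3: at (x, y) = (-0.787500, 0.268410), (dx/dtau, dy/dtau) = (-0.250000, 0.120997); Gamma_xxx = 0.000000, Gamma_xxy = 0.000000, Gamma_xyy = 0.000000, Gamma_yxx = 0.000000, Gamma_yxy = 0.000000, Gamma_yyy = 1.748274; k3 = (-0.250000, 0.120997, 0.000000, -0.025595)
  k4: at (x, y) = (-0.800000, 0.274462), (dx/dtau, dy/dtau) = (-0.250000, 0.119716); Gamma_xxx = 0.000000, Gamma_xxy = 0.000000, Gamma_xyy = 0.000000, Gamma_yxx = 0.000000, Gamma_yxy = 0.000000, Gamma_yyy = 1.731823; k4 = (-0.250000, 0.119716, 0.000000, -0.024820)
  Y <- Y + (h/6)(k1 + 2k2 + 2k3 + k4): x = -0.8000, y = 0.2745, dx/dtau = -0.2500, dy/dtau = 0.1197
step 3:
  k1: at (x, y) = (-0.800000, 0.274461), (dx/dtau, dy/dtau) = (-0.250000, 0.119717); Gamma_xxx = 0.000000, Gamma_xxy = 0.000000, Gamma_xyy = 0.000000, Gamma_yxx = 0.000000, Gamma_yxy = 0.000000, Gamma_yyy = 1.731826; k1 = (-0.250000, 0.119717, 0.000000, -0.024821)
  k2: at (x, y) = (-0.812500, 0.280446), (dx/dtau, dy/dtau) = (-0.250000, 0.118476); Gamma_xxx = 0.000000, Gamma_xxy = 0.000000, Gamma_xyy = 0.000000, Gamma_yxx = 0.000000, Gamma_yxy = 0.000000, Gamma_yyy = 1.715815; k2 = (-0.250000, 0.118476, 0.000000, -0.024084)
  k3: at (x, y) = (-0.812500, 0.280384), (dx/dtau, dy/dtau) = (-0.250000, 0.118512); Gamma_xxx = 0.000000, Gamma_xxy = 0.000000, Gamma_xyy = 0.000000, Gamma_yxx = 0.000000, Gamma_yxy = 0.000000, Gamma_yyy = 1.715980; k3 = (-0.250000, 0.118512, 0.000000, -0.024101)
  k4: at (x, y) = (-0.825000, 0.286312), (dx/dtau, dy/dtau) = (-0.250000, 0.117306); Gamma_xxx = 0.000000, Gamma_xxy = 0.000000, Gamma_xyy = 0.000000, Gamma_yxx = 0.000000, Gamma_yxy = 0.000000, Gamma_yyy = 1.700374; k4 = (-0.250000, 0.117306, 0.000000, -0.023399)
  Y <- Y + (h/6)(k1 + 2k2 + 2k3 + k4): x = -0.8250, y = 0.2863, dx/dtau = -0.2500, dy/dtau = 0.1173

Answer: x = -0.8250, y = 0.2863, dx/dtau = -0.2500, dy/dtau = 0.1173


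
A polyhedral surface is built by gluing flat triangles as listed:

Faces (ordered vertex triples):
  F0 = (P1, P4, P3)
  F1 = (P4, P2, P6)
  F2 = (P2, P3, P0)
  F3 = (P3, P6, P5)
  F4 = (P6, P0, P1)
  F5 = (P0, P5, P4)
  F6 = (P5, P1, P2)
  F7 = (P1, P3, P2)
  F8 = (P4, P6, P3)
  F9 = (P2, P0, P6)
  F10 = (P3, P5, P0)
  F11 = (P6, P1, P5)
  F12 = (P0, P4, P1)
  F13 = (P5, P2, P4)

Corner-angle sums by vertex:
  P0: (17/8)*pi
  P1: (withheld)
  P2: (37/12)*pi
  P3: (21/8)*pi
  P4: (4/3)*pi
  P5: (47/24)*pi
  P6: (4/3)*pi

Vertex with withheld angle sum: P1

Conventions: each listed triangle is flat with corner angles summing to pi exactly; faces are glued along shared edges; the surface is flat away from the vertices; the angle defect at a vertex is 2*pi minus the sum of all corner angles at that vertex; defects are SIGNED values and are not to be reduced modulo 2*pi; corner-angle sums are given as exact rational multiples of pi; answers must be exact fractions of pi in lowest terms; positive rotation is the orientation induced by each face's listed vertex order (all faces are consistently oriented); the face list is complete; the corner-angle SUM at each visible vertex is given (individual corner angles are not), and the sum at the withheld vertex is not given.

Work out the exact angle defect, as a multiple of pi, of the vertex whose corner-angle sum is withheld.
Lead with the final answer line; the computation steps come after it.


Answer: defect(P1) = (11/24)*pi

V = 7, E = 21, F = 14; chi = V - E + F = 0
Gauss-Bonnet: total defect = 2*pi*chi = 0; visible defects sum to (-11/24)*pi


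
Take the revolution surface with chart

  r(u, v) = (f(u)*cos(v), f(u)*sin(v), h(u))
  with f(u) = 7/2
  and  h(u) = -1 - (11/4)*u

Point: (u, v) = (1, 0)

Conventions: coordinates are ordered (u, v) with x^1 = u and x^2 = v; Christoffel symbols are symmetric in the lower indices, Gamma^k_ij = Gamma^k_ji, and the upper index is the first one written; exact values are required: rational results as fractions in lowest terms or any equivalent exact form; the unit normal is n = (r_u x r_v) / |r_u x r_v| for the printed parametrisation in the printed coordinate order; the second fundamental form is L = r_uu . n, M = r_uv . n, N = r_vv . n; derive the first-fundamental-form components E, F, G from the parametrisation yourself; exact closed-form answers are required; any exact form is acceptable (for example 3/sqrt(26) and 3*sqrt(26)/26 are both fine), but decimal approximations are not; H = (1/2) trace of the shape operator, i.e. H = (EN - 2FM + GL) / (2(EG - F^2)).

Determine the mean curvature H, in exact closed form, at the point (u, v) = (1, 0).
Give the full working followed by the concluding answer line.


f = 7/2, f' = 0, f'' = 0, h' = -11/4, h'' = 0
E = 121/16, F = 0, G = 49/4; answer radicand W^2 = 121/16
unnormalised second-form numerators: l = 0, m = 0, n = -77/8; L = l/sqrt(121/16), and similarly M = m/sqrt(W^2), N = n/sqrt(W^2)
H = (E*n - 2*F*m + G*l) / (2*(EG - F^2)*sqrt(W^2)); E*n - 2*F*m + G*l = -9317/128, EG - F^2 = 5929/64, so H = (-11/28)/sqrt(121/16)

Answer: H = -1/7


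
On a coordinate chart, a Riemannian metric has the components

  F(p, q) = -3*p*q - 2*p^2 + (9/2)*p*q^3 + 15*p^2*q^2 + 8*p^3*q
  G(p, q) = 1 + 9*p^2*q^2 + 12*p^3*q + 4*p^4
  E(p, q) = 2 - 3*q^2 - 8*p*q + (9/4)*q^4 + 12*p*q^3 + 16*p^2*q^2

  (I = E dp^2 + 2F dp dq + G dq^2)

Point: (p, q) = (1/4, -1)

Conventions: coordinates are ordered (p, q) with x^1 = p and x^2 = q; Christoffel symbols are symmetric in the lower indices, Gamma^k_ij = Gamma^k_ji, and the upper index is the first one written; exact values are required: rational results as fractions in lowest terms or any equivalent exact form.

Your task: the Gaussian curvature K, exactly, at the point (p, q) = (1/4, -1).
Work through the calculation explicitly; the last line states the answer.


E = 5/4, F = 5/16, G = 89/64, EG - F^2 = 105/64 at the point
E_p = 4, E_q = 2, F_p = 7/2, F_q = 7/8, G_p = 5/2, G_q = -15/16
E_qq = 5, F_pq = -3, G_pp = 3
Brioschi: K = (det M1 - det M2) / (EG - F^2)^2 with the standard first/second-derivative matrices M1, M2.
M1 = [[-E_qq/2 + F_pq - G_pp/2, E_p/2, F_p - E_q/2], [F_q - G_p/2, E, F], [G_q/2, F, G]] = [[-7, 2, 5/2], [-3/8, 5/4, 5/16], [-15/32, 5/16, 89/64]]; det M1 = -153/16
M2 = [[0, E_q/2, G_p/2], [E_q/2, E, F], [G_p/2, F, G]] = [[0, 1, 5/4], [1, 5/4, 5/16], [5/4, 5/16, 89/64]]; det M2 = -41/16
det M1 - det M2 = -7; K = -7 / (105/64)^2 = -4096/1575

Answer: K = -4096/1575


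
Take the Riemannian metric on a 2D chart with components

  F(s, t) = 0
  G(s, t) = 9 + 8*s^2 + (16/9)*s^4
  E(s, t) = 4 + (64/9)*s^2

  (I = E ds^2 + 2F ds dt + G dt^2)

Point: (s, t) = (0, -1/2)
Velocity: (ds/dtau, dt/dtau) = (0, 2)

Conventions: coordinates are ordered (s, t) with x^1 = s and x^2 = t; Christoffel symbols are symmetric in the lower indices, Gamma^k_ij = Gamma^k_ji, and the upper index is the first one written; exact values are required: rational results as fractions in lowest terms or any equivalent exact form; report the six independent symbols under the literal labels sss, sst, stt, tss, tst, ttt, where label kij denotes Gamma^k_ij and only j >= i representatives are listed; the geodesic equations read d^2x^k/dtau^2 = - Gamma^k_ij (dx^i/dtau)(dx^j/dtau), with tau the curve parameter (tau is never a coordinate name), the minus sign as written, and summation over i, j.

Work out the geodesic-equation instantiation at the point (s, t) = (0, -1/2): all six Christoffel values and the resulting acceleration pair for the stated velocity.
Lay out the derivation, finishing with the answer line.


E = 4, F = 0, G = 9 at the point
E_s = 0, E_t = 0, F_s = 0, F_t = 0, G_s = 0, G_t = 0
EG - F^2 = 36;  g^inv = (1/36) * [[9, 0], [0, 4]]
first-kind symbols [ij,l] = (1/2)(d_i g_jl + d_j g_il - d_l g_ij): [ss,s] = E_s/2 = 0, [ss,t] = F_s - E_t/2 = 0, [st,s] = E_t/2 = 0, [st,t] = G_s/2 = 0, [tt,s] = F_t - G_s/2 = 0, [tt,t] = G_t/2 = 0
Gamma^s_ij = (G*[ij,s] - F*[ij,t])/(EG - F^2), Gamma^t_ij = (E*[ij,t] - F*[ij,s])/(EG - F^2)
Gamma_sss = 0, Gamma_sst = 0, Gamma_stt = 0, Gamma_tss = 0, Gamma_tst = 0, Gamma_ttt = 0
d^2s/dtau^2 = -(Gamma_sss*(0)^2 + 2*Gamma_sst*(0)*(2) + Gamma_stt*(2)^2) = 0
d^2t/dtau^2 = -(Gamma_tss*(0)^2 + 2*Gamma_tst*(0)*(2) + Gamma_ttt*(2)^2) = 0

Answer: Gamma_sss = 0, Gamma_sst = 0, Gamma_stt = 0, Gamma_tss = 0, Gamma_tst = 0, Gamma_ttt = 0; accelerations (d^2s/dtau^2, d^2t/dtau^2) = (0, 0)


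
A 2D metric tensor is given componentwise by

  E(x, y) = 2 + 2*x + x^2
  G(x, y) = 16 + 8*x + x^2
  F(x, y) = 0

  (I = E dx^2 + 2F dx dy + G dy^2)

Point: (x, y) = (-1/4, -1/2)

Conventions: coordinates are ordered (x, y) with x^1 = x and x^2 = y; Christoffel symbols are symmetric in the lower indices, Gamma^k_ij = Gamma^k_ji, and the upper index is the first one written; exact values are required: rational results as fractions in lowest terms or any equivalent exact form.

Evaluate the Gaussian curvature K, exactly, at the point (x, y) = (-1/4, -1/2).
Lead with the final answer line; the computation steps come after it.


Answer: K = 256/3125

E = 25/16, F = 0, G = 225/16, EG - F^2 = 5625/256 at the point
E_x = 3/2, E_y = 0, F_x = 0, F_y = 0, G_x = 15/2, G_y = 0
E_yy = 0, F_xy = 0, G_xx = 2
Apply the Brioschi formula K = (det M1 - det M2)/(EG - F^2)^2 over the derivative matrices of E, F, G.
M1 = [[-E_yy/2 + F_xy - G_xx/2, E_x/2, F_x - E_y/2], [F_y - G_x/2, E, F], [G_y/2, F, G]] = [[-1, 3/4, 0], [-15/4, 25/16, 0], [0, 0, 225/16]]; det M1 = 1125/64
M2 = [[0, E_y/2, G_x/2], [E_y/2, E, F], [G_x/2, F, G]] = [[0, 0, 15/4], [0, 25/16, 0], [15/4, 0, 225/16]]; det M2 = -5625/256
det M1 - det M2 = 10125/256; K = 10125/256 / (5625/256)^2 = 256/3125


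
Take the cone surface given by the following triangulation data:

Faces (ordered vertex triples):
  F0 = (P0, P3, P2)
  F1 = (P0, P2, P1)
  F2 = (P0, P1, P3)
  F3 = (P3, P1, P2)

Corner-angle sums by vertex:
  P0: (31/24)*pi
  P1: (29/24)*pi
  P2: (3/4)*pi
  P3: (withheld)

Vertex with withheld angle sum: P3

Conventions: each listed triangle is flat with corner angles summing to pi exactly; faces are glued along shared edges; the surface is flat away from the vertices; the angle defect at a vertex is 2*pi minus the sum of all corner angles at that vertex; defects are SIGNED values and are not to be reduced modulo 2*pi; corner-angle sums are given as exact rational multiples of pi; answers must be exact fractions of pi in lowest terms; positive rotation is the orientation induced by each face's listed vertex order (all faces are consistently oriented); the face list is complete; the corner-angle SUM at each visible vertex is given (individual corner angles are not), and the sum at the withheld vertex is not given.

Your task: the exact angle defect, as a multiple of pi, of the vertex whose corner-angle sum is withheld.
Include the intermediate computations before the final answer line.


V = 4, E = 6, F = 4; chi = V - E + F = 2
Gauss-Bonnet: total defect = 2*pi*chi = 4*pi; visible defects sum to (11/4)*pi

Answer: defect(P3) = (5/4)*pi


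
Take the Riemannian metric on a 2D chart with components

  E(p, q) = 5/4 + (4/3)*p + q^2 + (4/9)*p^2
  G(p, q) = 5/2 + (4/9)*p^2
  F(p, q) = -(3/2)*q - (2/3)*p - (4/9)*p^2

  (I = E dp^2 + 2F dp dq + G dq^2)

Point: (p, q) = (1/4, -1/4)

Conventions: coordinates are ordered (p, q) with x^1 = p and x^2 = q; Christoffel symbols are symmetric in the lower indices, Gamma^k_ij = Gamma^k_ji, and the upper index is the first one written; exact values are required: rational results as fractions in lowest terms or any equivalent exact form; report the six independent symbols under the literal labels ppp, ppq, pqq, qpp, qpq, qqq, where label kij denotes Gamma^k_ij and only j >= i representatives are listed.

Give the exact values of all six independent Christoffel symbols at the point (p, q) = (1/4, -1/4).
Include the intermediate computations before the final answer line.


E = 241/144, F = 13/72, G = 91/36 at the point
E_p = 14/9, E_q = -1/2, F_p = -8/9, F_q = -3/2, G_p = 2/9, G_q = 0
EG - F^2 = 403/96;  g^inv = (96/403) * [[91/36, -13/72], [-13/72, 241/144]]
first-kind symbols [ij,l] = (1/2)(d_i g_jl + d_j g_il - d_l g_ij): [pp,p] = E_p/2 = 7/9, [pp,q] = F_p - E_q/2 = -23/36, [pq,p] = E_q/2 = -1/4, [pq,q] = G_p/2 = 1/9, [qq,p] = F_q - G_p/2 = -29/18, [qq,q] = G_q/2 = 0
Gamma^p_ij = (G*[ij,p] - F*[ij,q])/(EG - F^2), Gamma^q_ij = (E*[ij,q] - F*[ij,p])/(EG - F^2)

Answer: Gamma_ppp = 415/837, Gamma_ppq = -130/837, Gamma_pqq = -812/837, Gamma_qpp = -6271/21762, Gamma_qpq = 599/10881, Gamma_qqq = 58/837


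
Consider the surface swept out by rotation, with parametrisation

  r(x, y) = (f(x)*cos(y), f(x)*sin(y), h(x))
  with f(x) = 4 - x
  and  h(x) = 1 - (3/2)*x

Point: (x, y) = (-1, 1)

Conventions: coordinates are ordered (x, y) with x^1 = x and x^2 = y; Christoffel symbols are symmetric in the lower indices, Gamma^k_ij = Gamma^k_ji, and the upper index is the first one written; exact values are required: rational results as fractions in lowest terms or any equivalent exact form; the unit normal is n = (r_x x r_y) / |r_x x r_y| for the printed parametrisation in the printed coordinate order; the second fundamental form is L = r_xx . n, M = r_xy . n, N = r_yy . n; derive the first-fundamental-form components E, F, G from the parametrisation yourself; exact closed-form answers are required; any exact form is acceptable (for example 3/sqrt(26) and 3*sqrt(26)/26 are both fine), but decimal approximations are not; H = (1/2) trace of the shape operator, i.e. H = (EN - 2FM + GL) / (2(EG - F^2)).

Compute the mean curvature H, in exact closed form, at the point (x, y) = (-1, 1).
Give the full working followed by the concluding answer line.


f = 5, f' = -1, f'' = 0, h' = -3/2, h'' = 0
E = 13/4, F = 0, G = 25; answer radicand W^2 = 13/4
unnormalised second-form numerators: l = 0, m = 0, n = -15/2; L = l/sqrt(13/4), and similarly M = m/sqrt(W^2), N = n/sqrt(W^2)
H = (E*n - 2*F*m + G*l) / (2*(EG - F^2)*sqrt(W^2)); E*n - 2*F*m + G*l = -195/8, EG - F^2 = 325/4, so H = (-3/20)/sqrt(13/4)

Answer: H = -3*sqrt(13)/130


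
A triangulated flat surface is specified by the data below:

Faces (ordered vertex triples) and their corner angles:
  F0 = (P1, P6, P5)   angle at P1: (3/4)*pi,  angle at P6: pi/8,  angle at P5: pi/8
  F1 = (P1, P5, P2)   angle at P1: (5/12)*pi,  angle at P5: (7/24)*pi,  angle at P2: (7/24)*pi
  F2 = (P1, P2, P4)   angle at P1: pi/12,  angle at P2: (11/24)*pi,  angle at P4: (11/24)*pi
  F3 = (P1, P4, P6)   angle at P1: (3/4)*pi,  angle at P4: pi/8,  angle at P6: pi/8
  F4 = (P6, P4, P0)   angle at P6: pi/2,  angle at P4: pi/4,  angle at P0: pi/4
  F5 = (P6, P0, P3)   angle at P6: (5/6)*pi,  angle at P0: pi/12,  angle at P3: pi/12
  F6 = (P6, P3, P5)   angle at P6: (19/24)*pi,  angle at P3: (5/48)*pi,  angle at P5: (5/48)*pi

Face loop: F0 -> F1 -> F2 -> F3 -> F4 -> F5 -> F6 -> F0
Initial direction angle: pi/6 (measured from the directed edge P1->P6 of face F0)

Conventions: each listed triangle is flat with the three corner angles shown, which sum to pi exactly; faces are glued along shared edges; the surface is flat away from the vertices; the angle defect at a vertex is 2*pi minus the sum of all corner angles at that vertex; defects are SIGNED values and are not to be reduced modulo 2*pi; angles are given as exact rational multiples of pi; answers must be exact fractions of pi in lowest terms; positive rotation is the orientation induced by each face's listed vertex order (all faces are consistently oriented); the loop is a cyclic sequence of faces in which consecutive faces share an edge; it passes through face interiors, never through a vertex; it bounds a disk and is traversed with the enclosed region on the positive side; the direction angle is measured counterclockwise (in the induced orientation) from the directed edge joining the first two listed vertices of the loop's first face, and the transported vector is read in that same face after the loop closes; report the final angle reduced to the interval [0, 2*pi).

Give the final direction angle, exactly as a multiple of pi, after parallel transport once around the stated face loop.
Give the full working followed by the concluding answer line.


enclosed vertex P1: corner angles sum to 2*pi, defect = 2*pi - 2*pi = 0
enclosed vertex P6: corner angles sum to (19/8)*pi, defect = 2*pi - (19/8)*pi = (-3/8)*pi
the rotation equals the total enclosed defect, so the final angle is initial + defects (mod 2*pi)
final angle = pi/6 - (3/8)*pi = (43/24)*pi (mod 2*pi)

Answer: final direction angle = (43/24)*pi


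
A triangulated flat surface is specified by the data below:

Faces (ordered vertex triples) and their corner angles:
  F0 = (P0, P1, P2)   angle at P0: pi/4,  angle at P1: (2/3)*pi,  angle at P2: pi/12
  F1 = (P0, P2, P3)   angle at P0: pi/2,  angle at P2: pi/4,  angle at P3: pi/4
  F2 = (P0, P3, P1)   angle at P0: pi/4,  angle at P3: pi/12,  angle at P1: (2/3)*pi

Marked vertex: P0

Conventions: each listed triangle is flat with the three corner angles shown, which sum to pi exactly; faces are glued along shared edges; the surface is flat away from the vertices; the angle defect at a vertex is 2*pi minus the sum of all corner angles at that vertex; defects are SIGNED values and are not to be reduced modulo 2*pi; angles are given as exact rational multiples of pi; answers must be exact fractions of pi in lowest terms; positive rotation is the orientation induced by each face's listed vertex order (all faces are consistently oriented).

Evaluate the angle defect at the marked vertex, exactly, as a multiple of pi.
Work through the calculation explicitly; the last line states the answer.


Sum of corner angles at P0: pi
defect = 2*pi - pi

Answer: defect(P0) = pi


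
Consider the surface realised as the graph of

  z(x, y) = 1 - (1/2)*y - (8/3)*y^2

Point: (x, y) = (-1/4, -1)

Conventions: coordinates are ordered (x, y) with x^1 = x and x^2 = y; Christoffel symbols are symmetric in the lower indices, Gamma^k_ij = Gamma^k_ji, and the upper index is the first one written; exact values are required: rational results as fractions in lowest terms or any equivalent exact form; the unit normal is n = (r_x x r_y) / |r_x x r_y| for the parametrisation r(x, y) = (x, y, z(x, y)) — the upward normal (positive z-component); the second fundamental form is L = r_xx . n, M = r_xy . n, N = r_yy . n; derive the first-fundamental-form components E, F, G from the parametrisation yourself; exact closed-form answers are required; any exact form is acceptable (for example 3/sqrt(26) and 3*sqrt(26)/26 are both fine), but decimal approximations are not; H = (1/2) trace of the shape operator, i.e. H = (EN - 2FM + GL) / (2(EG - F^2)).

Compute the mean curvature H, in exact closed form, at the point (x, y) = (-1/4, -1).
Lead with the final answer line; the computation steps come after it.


Answer: H = -576*sqrt(877)/769129

z_x = 0, z_y = 29/6, z_xx = 0, z_xy = 0, z_yy = -16/3
E = 1, F = 0, G = 877/36; answer radicand W^2 = 877/36
unnormalised second-form numerators: l = 0, m = 0, n = -16/3; L = l/sqrt(877/36), and similarly M = m/sqrt(W^2), N = n/sqrt(W^2)
H = (E*n - 2*F*m + G*l) / (2*(EG - F^2)*sqrt(W^2)); E*n - 2*F*m + G*l = -16/3, EG - F^2 = 877/36, so H = (-96/877)/sqrt(877/36)


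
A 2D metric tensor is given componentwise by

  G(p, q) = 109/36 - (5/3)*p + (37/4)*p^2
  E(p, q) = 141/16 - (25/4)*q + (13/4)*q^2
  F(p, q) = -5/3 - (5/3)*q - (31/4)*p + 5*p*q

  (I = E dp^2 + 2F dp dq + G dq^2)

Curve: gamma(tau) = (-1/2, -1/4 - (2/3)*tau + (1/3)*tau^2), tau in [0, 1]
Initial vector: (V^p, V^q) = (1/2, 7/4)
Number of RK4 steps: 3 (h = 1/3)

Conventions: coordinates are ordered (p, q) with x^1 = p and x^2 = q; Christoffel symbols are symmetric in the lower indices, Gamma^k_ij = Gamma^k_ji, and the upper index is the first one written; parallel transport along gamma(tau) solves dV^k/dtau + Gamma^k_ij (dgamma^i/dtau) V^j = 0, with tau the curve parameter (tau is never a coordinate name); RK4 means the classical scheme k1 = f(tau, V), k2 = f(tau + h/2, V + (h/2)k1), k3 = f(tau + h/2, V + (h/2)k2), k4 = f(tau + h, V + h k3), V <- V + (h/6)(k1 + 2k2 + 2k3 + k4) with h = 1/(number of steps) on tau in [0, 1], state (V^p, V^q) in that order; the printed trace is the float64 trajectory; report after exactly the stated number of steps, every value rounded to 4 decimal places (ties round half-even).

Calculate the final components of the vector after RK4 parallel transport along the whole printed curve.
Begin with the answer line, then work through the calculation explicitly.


Answer: V^p = 0.5570, V^q = 1.5577

gamma'(tau) = (0, -2/3 + (2/3)*tau); f(tau, V)^k = -Gamma^k_ij(gamma(tau)) gamma'^i(tau) V^j; h = 1/3; intermediate values shown to 6 dp
curve data and Christoffel symbols at the stage parameters:
  tau = 0.000000: gamma = (-0.500000, -0.250000), gamma' = (0.000000, -0.666667); Gamma_ppp = 0.300554, Gamma_ppq = -0.119998, Gamma_pqq = 0.145668, Gamma_qpp = -0.978244, Gamma_qpq = -0.820969, Gamma_qqq = -0.076684
  tau = 0.166667: gamma = (-0.500000, -0.351852), gamma' = (0.000000, -0.555556); Gamma_ppp = 0.338046, Gamma_ppq = -0.110529, Gamma_pqq = 0.139987, Gamma_qpp = -1.050091, Gamma_qpq = -0.818355, Gamma_qqq = -0.083317
  tau = 0.333333: gamma = (-0.500000, -0.435185), gamma' = (0.000000, -0.444444); Gamma_ppp = 0.368268, Gamma_ppq = -0.103240, Gamma_pqq = 0.135563, Gamma_qpp = -1.112412, Gamma_qpq = -0.816887, Gamma_qqq = -0.088308
  tau = 0.500000: gamma = (-0.500000, -0.500000), gamma' = (0.000000, -0.333333); Gamma_ppp = 0.391477, Gamma_ppq = -0.097840, Gamma_pqq = 0.132254, Gamma_qpp = -1.163029, Gamma_qpq = -0.816124, Gamma_qqq = -0.091938
  tau = 0.666667: gamma = (-0.500000, -0.546296), gamma' = (0.000000, -0.222222); Gamma_ppp = 0.407892, Gamma_ppq = -0.094121, Gamma_pqq = 0.129957, Gamma_qpp = -1.200309, Gamma_qpq = -0.815769, Gamma_qqq = -0.094402
  tau = 0.833333: gamma = (-0.500000, -0.574074), gamma' = (0.000000, -0.111111); Gamma_ppp = 0.417675, Gamma_ppq = -0.091942, Gamma_pqq = 0.128606, Gamma_qpp = -1.223120, Gamma_qpq = -0.815628, Gamma_qqq = -0.095832
  tau = 1.000000: gamma = (-0.500000, -0.583333), gamma' = (0.000000, 0.000000); Gamma_ppp = 0.420925, Gamma_ppq = -0.091224, Gamma_pqq = 0.128160, Gamma_qpp = -1.230796, Gamma_qpq = -0.815593, Gamma_qqq = -0.096300
step 0: V^p = 0.5000, V^q = 1.7500
step 1: k1 = (0.129946, -0.363121), k2 = (0.099360, -0.315369), k3 = (0.100292, -0.313420), k4 = (0.074667, -0.258252); V <- V + (h/6)(k1 + 2k2 + 2k3 + k4): V^p = 0.5336, V^q = 1.6456
step 2: k1 = (0.074667, -0.258299), k2 = (0.052841, -0.197645), k3 = (0.053406, -0.196966), k4 = (0.034096, -0.133095); V <- V + (h/6)(k1 + 2k2 + 2k3 + k4): V^p = 0.5514, V^q = 1.5800
step 3: k1 = (0.034097, -0.133105), k2 = (0.016570, -0.067074), k3 = (0.016757, -0.066926), k4 = (0.000000, 0.000000); V <- V + (h/6)(k1 + 2k2 + 2k3 + k4): V^p = 0.5570, V^q = 1.5577


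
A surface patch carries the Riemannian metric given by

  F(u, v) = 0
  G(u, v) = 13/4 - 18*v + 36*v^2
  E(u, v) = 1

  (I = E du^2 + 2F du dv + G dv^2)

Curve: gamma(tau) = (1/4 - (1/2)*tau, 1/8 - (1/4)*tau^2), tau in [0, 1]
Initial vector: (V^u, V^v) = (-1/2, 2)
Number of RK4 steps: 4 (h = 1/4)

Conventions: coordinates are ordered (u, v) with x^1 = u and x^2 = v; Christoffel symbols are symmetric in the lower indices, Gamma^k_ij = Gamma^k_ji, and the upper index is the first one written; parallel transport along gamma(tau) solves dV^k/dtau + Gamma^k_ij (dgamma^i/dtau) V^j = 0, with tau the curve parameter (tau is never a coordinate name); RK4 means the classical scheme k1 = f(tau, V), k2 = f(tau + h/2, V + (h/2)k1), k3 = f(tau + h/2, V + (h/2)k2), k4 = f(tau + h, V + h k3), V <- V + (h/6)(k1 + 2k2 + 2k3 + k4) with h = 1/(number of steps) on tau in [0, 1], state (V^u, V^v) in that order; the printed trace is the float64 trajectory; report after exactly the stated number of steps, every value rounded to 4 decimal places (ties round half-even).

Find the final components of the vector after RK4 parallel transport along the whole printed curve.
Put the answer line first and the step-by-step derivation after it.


Answer: V^u = -0.5000, V^v = 1.0154

gamma'(tau) = (-1/2, -(1/2)*tau); f(tau, V)^k = -Gamma^k_ij(gamma(tau)) gamma'^i(tau) V^j; h = 1/4; intermediate values shown to 6 dp
curve data and Christoffel symbols at the stage parameters:
  tau = 0.000000: gamma = (0.250000, 0.125000), gamma' = (-0.500000, 0.000000); Gamma_uuu = 0.000000, Gamma_uuv = 0.000000, Gamma_uvv = 0.000000, Gamma_vuu = 0.000000, Gamma_vuv = 0.000000, Gamma_vvv = -2.880000
  tau = 0.125000: gamma = (0.187500, 0.121094), gamma' = (-0.500000, -0.062500); Gamma_uuu = 0.000000, Gamma_uuv = 0.000000, Gamma_uvv = 0.000000, Gamma_vuu = 0.000000, Gamma_vuv = 0.000000, Gamma_vvv = -2.903647
  tau = 0.250000: gamma = (0.125000, 0.109375), gamma' = (-0.500000, -0.125000); Gamma_uuu = 0.000000, Gamma_uuv = 0.000000, Gamma_uvv = 0.000000, Gamma_vuu = 0.000000, Gamma_vuv = 0.000000, Gamma_vvv = -2.957216
  tau = 0.375000: gamma = (0.062500, 0.089844), gamma' = (-0.500000, -0.187500); Gamma_uuu = 0.000000, Gamma_uuv = 0.000000, Gamma_uvv = 0.000000, Gamma_vuu = 0.000000, Gamma_vuv = 0.000000, Gamma_vvv = -2.997620
  tau = 0.500000: gamma = (0.000000, 0.062500), gamma' = (-0.500000, -0.250000); Gamma_uuu = 0.000000, Gamma_uuv = 0.000000, Gamma_uvv = 0.000000, Gamma_vuu = 0.000000, Gamma_vuv = 0.000000, Gamma_vvv = -2.979310
  tau = 0.625000: gamma = (-0.062500, 0.027344), gamma' = (-0.500000, -0.312500); Gamma_uuu = 0.000000, Gamma_uuv = 0.000000, Gamma_uvv = 0.000000, Gamma_vuu = 0.000000, Gamma_vuv = 0.000000, Gamma_vvv = -2.878422
  tau = 0.750000: gamma = (-0.125000, -0.015625), gamma' = (-0.500000, -0.375000); Gamma_uuu = 0.000000, Gamma_uuv = 0.000000, Gamma_uvv = 0.000000, Gamma_vuu = 0.000000, Gamma_vuv = 0.000000, Gamma_vvv = -2.701241
  tau = 0.875000: gamma = (-0.187500, -0.066406), gamma' = (-0.500000, -0.437500); Gamma_uuu = 0.000000, Gamma_uuv = 0.000000, Gamma_uvv = 0.000000, Gamma_vuu = 0.000000, Gamma_vuv = 0.000000, Gamma_vvv = -2.474037
  tau = 1.000000: gamma = (-0.250000, -0.125000), gamma' = (-0.500000, -0.500000); Gamma_uuu = 0.000000, Gamma_uuv = 0.000000, Gamma_uvv = 0.000000, Gamma_vuu = 0.000000, Gamma_vuv = 0.000000, Gamma_vvv = -2.226804
step 0: V^u = -0.5000, V^v = 2.0000
step 1: k1 = (0.000000, 0.000000), k2 = (0.000000, -0.362956), k3 = (0.000000, -0.354722), k4 = (0.000000, -0.706523); V <- V + (h/6)(k1 + 2k2 + 2k3 + k4): V^u = -0.5000, V^v = 1.9108
step 2: k1 = (0.000000, -0.706314), k2 = (0.000000, -1.024324), k3 = (0.000000, -1.001981), k4 = (0.000000, -1.236607); V <- V + (h/6)(k1 + 2k2 + 2k3 + k4): V^u = -0.5000, V^v = 1.6609
step 3: k1 = (0.000000, -1.237115), k2 = (0.000000, -1.354929), k3 = (0.000000, -1.341682), k4 = (0.000000, -1.342707); V <- V + (h/6)(k1 + 2k2 + 2k3 + k4): V^u = -0.5000, V^v = 1.3287
step 4: k1 = (0.000000, -1.345959), k2 = (0.000000, -1.256100), k3 = (0.000000, -1.268258), k4 = (0.000000, -1.126392); V <- V + (h/6)(k1 + 2k2 + 2k3 + k4): V^u = -0.5000, V^v = 1.0154


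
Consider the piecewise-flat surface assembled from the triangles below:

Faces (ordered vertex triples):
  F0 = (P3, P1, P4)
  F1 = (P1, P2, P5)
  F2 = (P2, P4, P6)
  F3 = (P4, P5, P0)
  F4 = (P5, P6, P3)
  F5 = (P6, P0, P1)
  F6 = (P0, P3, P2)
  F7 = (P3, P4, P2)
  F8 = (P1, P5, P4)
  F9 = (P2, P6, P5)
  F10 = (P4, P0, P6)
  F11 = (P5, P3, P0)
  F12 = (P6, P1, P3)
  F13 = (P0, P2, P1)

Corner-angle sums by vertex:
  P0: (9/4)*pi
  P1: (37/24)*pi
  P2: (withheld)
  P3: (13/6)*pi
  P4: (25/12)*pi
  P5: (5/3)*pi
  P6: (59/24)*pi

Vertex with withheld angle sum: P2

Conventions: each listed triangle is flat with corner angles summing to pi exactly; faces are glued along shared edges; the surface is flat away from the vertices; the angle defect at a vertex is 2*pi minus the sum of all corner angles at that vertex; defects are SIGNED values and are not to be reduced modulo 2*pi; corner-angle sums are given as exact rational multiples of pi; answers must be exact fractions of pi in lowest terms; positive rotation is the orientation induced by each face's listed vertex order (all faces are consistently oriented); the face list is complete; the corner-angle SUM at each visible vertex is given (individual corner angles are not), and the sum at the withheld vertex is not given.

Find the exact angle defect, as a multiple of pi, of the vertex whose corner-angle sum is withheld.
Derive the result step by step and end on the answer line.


V = 7, E = 21, F = 14; chi = V - E + F = 0
Gauss-Bonnet: total defect = 2*pi*chi = 0; visible defects sum to -pi/6

Answer: defect(P2) = pi/6


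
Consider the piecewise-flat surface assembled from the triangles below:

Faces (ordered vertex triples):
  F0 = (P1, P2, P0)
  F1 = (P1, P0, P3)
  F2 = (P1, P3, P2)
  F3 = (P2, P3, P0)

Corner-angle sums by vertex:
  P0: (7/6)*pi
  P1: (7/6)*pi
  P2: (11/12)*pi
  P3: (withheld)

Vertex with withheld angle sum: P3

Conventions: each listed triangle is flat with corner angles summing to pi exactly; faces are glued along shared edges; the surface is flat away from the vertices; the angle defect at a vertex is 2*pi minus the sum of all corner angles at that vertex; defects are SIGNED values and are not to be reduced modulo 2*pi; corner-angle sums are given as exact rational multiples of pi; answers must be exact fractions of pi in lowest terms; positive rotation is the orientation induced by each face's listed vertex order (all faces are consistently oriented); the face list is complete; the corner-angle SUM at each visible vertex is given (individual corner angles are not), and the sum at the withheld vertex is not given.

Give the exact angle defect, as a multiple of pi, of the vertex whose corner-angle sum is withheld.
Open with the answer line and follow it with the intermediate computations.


Answer: defect(P3) = (5/4)*pi

V = 4, E = 6, F = 4; chi = V - E + F = 2
Gauss-Bonnet: total defect = 2*pi*chi = 4*pi; visible defects sum to (11/4)*pi


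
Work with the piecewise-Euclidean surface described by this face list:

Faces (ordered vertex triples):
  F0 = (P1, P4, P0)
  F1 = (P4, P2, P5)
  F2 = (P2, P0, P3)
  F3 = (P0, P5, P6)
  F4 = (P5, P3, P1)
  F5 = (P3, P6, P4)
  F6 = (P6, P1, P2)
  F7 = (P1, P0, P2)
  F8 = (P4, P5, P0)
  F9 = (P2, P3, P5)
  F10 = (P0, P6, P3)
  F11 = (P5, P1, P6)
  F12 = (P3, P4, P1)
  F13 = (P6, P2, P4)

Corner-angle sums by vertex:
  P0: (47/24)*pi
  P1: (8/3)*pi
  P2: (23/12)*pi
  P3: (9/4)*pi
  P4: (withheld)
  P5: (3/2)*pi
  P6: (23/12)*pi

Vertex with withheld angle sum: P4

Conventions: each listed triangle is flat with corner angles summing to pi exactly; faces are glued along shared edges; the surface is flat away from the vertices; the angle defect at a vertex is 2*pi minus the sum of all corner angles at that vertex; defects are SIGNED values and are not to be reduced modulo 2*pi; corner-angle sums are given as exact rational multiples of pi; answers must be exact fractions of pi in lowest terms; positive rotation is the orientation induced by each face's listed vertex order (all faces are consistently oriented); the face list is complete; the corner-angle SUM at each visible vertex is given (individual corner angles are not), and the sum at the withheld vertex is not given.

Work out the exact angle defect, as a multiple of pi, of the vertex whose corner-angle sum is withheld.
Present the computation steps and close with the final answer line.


V = 7, E = 21, F = 14; chi = V - E + F = 0
Gauss-Bonnet: total defect = 2*pi*chi = 0; visible defects sum to (-5/24)*pi

Answer: defect(P4) = (5/24)*pi


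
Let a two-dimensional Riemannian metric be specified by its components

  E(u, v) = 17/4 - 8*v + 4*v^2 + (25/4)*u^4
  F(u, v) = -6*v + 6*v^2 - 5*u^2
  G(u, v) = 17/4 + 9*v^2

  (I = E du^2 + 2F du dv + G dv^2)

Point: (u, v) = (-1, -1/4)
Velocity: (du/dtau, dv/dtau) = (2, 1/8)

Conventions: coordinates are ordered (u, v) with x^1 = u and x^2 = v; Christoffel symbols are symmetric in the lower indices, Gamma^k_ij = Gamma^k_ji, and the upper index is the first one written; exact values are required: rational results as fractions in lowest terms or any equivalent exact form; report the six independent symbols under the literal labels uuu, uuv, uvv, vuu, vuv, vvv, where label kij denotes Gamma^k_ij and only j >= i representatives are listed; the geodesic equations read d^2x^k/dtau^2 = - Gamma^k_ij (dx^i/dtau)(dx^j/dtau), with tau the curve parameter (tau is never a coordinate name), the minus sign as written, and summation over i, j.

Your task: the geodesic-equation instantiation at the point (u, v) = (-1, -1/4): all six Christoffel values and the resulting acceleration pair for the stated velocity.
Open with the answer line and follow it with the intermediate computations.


Answer: Gamma_uuu = -425/1651, Gamma_uuv = -770/1651, Gamma_uvv = -1611/1651, Gamma_vuu = 4870/1651, Gamma_vuv = -500/1651, Gamma_vvv = -1818/1651; accelerations (d^2u/dtau^2, d^2v/dtau^2) = (135051/105664, -614451/52832)

E = 51/4, F = -25/8, G = 77/16 at the point
E_u = -25, E_v = -10, F_u = 10, F_v = -9, G_u = 0, G_v = -9/2
EG - F^2 = 1651/32;  g^inv = (32/1651) * [[77/16, 25/8], [25/8, 51/4]]
first-kind symbols [ij,l] = (1/2)(d_i g_jl + d_j g_il - d_l g_ij): [uu,u] = E_u/2 = -25/2, [uu,v] = F_u - E_v/2 = 15, [uv,u] = E_v/2 = -5, [uv,v] = G_u/2 = 0, [vv,u] = F_v - G_u/2 = -9, [vv,v] = G_v/2 = -9/4
Gamma^u_ij = (G*[ij,u] - F*[ij,v])/(EG - F^2), Gamma^v_ij = (E*[ij,v] - F*[ij,u])/(EG - F^2)
Gamma_uuu = -425/1651, Gamma_uuv = -770/1651, Gamma_uvv = -1611/1651, Gamma_vuu = 4870/1651, Gamma_vuv = -500/1651, Gamma_vvv = -1818/1651
d^2u/dtau^2 = -(Gamma_uuu*(2)^2 + 2*Gamma_uuv*(2)*(1/8) + Gamma_uvv*(1/8)^2) = 135051/105664
d^2v/dtau^2 = -(Gamma_vuu*(2)^2 + 2*Gamma_vuv*(2)*(1/8) + Gamma_vvv*(1/8)^2) = -614451/52832


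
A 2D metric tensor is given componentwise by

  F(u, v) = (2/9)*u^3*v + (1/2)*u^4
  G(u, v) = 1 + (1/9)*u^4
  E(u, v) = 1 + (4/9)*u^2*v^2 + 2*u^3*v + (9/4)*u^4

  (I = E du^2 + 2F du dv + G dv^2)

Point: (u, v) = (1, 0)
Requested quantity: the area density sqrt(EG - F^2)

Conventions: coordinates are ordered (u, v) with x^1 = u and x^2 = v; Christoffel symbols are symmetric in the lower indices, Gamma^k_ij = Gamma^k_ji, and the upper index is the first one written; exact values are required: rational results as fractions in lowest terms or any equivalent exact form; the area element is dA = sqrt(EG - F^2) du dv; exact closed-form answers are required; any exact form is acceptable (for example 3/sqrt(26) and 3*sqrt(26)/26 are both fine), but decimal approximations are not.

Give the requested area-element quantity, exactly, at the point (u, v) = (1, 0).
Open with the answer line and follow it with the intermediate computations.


Answer: sqrt(EG - F^2) = 11/6

E = 13/4, F = 1/2, G = 10/9; EG - F^2 = 121/36


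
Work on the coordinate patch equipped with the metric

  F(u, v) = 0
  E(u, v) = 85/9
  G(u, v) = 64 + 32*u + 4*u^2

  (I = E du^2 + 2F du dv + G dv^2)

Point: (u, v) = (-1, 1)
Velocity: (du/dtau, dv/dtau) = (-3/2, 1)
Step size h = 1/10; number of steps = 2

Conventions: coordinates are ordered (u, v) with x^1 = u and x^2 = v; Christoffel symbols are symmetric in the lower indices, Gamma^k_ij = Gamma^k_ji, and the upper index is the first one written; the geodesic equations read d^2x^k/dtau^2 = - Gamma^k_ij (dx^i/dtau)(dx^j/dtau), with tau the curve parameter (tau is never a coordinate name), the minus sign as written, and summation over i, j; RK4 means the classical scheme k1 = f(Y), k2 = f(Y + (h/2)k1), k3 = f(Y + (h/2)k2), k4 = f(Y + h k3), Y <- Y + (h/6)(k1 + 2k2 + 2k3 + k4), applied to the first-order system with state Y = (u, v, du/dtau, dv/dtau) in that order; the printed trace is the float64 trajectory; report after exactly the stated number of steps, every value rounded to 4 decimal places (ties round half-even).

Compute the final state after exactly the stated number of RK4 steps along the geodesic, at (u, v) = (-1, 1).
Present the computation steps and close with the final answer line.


f(Y) = (du/dtau, dv/dtau, -Gamma^u_ij Y'^i Y'^j, -Gamma^v_ij Y'^i Y'^j) with the Gammas evaluated at the stage position; h = 0.100000; intermediate values shown to 6 dp
step 0: u = -1.0000, v = 1.0000, du/dtau = -1.5000, dv/dtau = 1.0000
step 1:
  k1: at (u, v) = (-1.000000, 1.000000), (du/dtau, dv/dtau) = (-1.500000, 1.000000); Gamma_uuu = 0.000000, Gamma_uuv = 0.000000, Gamma_uvv = -1.270588, Gamma_vuu = 0.000000, Gamma_vuv = 0.333333, Gamma_vvv = 0.000000; k1 = (-1.500000, 1.000000, 1.270588, 1.000000)
  k2: at (u, v) = (-1.075000, 1.050000), (du/dtau, dv/dtau) = (-1.436471, 1.050000); Gamma_uuu = 0.000000, Gamma_uuv = 0.000000, Gamma_uvv = -1.238824, Gamma_vuu = 0.000000, Gamma_vuv = 0.341880, Gamma_vvv = 0.000000; k2 = (-1.436471, 1.050000, 1.365803, 1.031312)
  k3: at (u, v) = (-1.071824, 1.052500), (du/dtau, dv/dtau) = (-1.431710, 1.051566); Gamma_uuu = 0.000000, Gamma_uuv = 0.000000, Gamma_uvv = -1.240169, Gamma_vuu = 0.000000, Gamma_vuv = 0.341509, Gamma_vvv = 0.000000; k3 = (-1.431710, 1.051566, 1.371367, 1.028310)
  k4: at (u, v) = (-1.143171, 1.105157), (du/dtau, dv/dtau) = (-1.362863, 1.102831); Gamma_uuu = 0.000000, Gamma_uuv = 0.000000, Gamma_uvv = -1.209951, Gamma_vuu = 0.000000, Gamma_vuv = 0.350038, Gamma_vvv = 0.000000; k4 = (-1.362863, 1.102831, 1.471586, 1.052221)
  Y <- Y + (h/6)(k1 + 2k2 + 2k3 + k4): u = -1.1433, v = 1.1051, du/dtau = -1.3631, dv/dtau = 1.1029
step 2:
  k1: at (u, v) = (-1.143320, 1.105099), (du/dtau, dv/dtau) = (-1.363058, 1.102858); Gamma_uuu = 0.000000, Gamma_uuv = 0.000000, Gamma_uvv = -1.209888, Gamma_vuu = 0.000000, Gamma_vuv = 0.350057, Gamma_vvv = 0.000000; k1 = (-1.363058, 1.102858, 1.471581, 1.052452)
  k2: at (u, v) = (-1.211473, 1.160242), (du/dtau, dv/dtau) = (-1.289479, 1.155480); Gamma_uuu = 0.000000, Gamma_uuv = 0.000000, Gamma_uvv = -1.181023, Gamma_vuu = 0.000000, Gamma_vuv = 0.358612, Gamma_vvv = 0.000000; k2 = (-1.289479, 1.155480, 1.576825, 1.068642)
  k3: at (u, v) = (-1.207794, 1.162873), (du/dtau, dv/dtau) = (-1.284217, 1.156290); Gamma_uuu = 0.000000, Gamma_uuv = 0.000000, Gamma_uvv = -1.182581, Gamma_vuu = 0.000000, Gamma_vuv = 0.358140, Gamma_vvv = 0.000000; k3 = (-1.284217, 1.156290, 1.581118, 1.063623)
  k4: at (u, v) = (-1.271742, 1.220728), (du/dtau, dv/dtau) = (-1.204946, 1.209220); Gamma_uuu = 0.000000, Gamma_uuv = 0.000000, Gamma_uvv = -1.155497, Gamma_vuu = 0.000000, Gamma_vuv = 0.366534, Gamma_vvv = 0.000000; k4 = (-1.204946, 1.209220, 1.689584, 1.068114)
  Y <- Y + (h/6)(k1 + 2k2 + 2k3 + k4): u = -1.2719, v = 1.2207, du/dtau = -1.2051, dv/dtau = 1.2093

Answer: u = -1.2719, v = 1.2207, du/dtau = -1.2051, dv/dtau = 1.2093
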